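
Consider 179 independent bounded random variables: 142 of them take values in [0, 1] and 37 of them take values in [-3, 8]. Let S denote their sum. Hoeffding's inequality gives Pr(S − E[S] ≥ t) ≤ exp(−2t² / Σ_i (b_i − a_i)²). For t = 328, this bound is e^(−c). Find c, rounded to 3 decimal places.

46.583

Σ(b_i − a_i)² = 142·1² + 37·11² = 4619.
c = 2t² / 4619 = 2·328² / 4619 = 46.5832.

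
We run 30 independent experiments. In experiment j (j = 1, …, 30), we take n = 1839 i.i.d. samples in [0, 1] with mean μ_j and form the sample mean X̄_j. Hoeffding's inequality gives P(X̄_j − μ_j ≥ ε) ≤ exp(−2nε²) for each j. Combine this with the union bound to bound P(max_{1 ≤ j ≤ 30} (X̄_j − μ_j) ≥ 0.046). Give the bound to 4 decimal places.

Per-experiment Hoeffding bound: exp(−2·1839·0.046²) = exp(−7.78265) = 0.00041691.
Union bound over 30 events: 30·0.00041691 = 0.01251.

0.0125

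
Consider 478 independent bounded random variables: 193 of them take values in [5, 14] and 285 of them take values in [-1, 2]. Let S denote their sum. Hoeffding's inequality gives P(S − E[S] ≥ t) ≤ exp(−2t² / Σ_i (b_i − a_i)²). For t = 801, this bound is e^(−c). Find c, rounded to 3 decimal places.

70.513

Σ(b_i − a_i)² = 193·9² + 285·3² = 18198.
c = 2t² / 18198 = 2·801² / 18198 = 70.5134.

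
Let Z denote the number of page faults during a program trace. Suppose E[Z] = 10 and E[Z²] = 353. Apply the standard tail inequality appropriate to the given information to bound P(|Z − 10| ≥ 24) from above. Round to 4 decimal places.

0.4392

The first two moments determine the variance, so Chebyshev's inequality is the sharpest standard bound available.
Var(Z) = E[Z²] − (E[Z])² = 353 − 100 = 253.
Chebyshev's inequality: P(|Z − μ| ≥ t) ≤ Var(Z)/t² = 253/576 = 0.4392.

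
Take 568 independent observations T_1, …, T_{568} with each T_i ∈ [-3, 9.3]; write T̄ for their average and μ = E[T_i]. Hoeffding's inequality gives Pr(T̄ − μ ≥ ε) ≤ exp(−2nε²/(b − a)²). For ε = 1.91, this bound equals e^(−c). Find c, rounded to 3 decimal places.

c = 2nε²/(b − a)² = 2·568·1.91² / 12.3² = 27.3927.

27.393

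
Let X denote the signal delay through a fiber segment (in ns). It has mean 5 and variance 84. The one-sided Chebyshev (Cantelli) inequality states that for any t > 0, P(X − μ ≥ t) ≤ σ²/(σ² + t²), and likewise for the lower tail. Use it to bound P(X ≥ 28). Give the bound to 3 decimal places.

Here σ² = 84 and t = 23, so σ² + t² = 613.
Cantelli's bound: 84/613 = 0.1370.

0.137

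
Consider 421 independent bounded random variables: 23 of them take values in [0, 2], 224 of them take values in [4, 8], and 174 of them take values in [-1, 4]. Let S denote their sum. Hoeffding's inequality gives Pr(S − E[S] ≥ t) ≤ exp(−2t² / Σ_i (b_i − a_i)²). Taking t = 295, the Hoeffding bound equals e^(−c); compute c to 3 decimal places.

Σ(b_i − a_i)² = 23·2² + 224·4² + 174·5² = 8026.
c = 2t² / 8026 = 2·295² / 8026 = 21.6858.

21.686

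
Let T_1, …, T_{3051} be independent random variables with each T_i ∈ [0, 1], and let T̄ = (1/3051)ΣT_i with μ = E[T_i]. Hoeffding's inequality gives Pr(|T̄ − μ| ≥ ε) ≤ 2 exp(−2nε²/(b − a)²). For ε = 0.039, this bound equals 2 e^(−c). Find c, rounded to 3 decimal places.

c = 2nε²/(b − a)² = 2·3051·0.039² / 1² = 9.2811.

9.281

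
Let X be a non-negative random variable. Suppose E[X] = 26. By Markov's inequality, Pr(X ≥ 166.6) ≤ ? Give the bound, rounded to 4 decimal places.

Markov's inequality: for a non-negative random variable, Pr(X ≥ a) ≤ E[X]/a.
Here E[X] = 26 and a = 166.6, so the bound is 26/166.6 = 0.1561.

0.1561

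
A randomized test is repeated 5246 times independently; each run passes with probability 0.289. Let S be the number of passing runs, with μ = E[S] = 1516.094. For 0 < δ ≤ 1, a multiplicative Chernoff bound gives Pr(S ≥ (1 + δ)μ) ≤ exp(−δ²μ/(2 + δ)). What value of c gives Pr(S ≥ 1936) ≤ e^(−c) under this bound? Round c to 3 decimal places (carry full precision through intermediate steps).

51.077

Write 1936 = (1 + δ)μ, so δ = 1936/1516.094 − 1 = 0.2769657…
Then the exponent is δ²μ/(2 + δ) = (1936 − μ)² / (μ·(2 + δ)) = 51.076549.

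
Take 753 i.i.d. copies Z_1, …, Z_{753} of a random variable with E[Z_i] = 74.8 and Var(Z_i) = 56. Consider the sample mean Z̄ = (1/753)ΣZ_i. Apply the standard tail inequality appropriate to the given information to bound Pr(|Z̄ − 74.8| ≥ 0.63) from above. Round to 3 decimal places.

0.187

With mean and variance of each term known, Chebyshev's inequality bounds the deviation of the sum (or sample mean).
Var(Z̄) = Var(Z_i)/n = 56/753 = 0.074369.
Chebyshev: Pr(|Z̄ − 74.8| ≥ 0.63) ≤ Var(Z̄)/(0.63)² = 56/(753·0.63²) = 0.1874.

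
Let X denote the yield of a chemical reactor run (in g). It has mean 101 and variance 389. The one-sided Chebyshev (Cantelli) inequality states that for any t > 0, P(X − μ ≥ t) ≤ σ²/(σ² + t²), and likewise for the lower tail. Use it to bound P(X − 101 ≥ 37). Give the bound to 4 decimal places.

0.2213

Here σ² = 389 and t = 37, so σ² + t² = 1758.
Cantelli's bound: 389/1758 = 0.2213.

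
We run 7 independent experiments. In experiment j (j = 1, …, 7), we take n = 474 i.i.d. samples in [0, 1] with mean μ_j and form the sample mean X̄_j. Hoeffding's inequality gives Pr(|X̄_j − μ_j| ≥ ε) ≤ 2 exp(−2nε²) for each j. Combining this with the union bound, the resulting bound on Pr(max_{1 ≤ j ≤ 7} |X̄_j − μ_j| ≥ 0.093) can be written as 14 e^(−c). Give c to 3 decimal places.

8.199

Union bound over the 7 events: Pr(max_{1 ≤ j ≤ 7} |X̄_j − μ_j| ≥ 0.093) ≤ 7·2·exp(−2nε²) = 14 exp(−2·474·0.093²).
So c = 2·474·0.093² = 8.1993.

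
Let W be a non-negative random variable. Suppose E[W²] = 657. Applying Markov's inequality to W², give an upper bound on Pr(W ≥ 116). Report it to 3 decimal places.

Since W ≥ 0, the event {W ≥ 116} is the same as {W² ≥ 13456}.
Markov's inequality applied to W² gives Pr(W² ≥ 13456) ≤ E[W²]/13456 = 657/13456 = 0.0488.

0.049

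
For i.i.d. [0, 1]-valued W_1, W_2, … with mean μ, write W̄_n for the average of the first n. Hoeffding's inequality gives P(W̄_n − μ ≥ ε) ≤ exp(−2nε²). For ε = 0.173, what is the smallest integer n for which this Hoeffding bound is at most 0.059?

Require exp(−2nε²) ≤ 0.059, i.e. 2nε² ≥ ln(1/0.059) = 2.830218.
So n ≥ 2.830218 / (2·0.173²) = 47.282.
The smallest integer n is 48.

48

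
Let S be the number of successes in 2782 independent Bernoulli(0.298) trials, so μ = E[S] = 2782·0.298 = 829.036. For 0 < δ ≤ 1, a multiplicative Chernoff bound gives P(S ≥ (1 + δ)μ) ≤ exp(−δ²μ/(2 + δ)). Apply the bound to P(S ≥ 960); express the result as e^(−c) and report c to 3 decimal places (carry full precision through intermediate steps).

Write 960 = (1 + δ)μ, so δ = 960/829.036 − 1 = 0.1579714…
Then the exponent is δ²μ/(2 + δ) = (960 − μ)² / (μ·(2 + δ)) = 9.587045.

9.587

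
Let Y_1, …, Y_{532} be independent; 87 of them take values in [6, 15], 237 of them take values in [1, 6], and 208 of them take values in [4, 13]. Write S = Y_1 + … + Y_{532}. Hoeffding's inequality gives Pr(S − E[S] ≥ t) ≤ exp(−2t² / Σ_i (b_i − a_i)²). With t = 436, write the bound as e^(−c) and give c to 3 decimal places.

Σ(b_i − a_i)² = 87·9² + 237·5² + 208·9² = 29820.
c = 2t² / 29820 = 2·436² / 29820 = 12.7496.

12.750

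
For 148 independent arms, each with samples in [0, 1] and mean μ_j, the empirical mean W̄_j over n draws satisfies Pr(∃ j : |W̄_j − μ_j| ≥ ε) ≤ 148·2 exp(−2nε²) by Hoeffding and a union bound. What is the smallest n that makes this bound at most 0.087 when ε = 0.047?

Need 2·148·exp(−2nε²) ≤ 0.087, i.e. exp(−2nε²) ≤ 0.087/296.
So 2nε² ≥ ln(296/0.087) = 8.132207.
Hence n ≥ 8.132207/(2·0.047²) = 1840.699.
The smallest integer n is 1841.

1841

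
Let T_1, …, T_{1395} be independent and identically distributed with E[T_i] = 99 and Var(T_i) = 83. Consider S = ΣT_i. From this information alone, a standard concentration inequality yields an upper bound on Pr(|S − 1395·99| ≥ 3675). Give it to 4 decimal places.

0.0086

With mean and variance of each term known, Chebyshev's inequality bounds the deviation of the sum (or sample mean).
Var(S) = n·Var(T_i) = 1395·83 = 115785.
Chebyshev: Pr(|S − 1395·99| ≥ 3675) ≤ Var(S)/3675² = 115785/13505625 = 0.0086.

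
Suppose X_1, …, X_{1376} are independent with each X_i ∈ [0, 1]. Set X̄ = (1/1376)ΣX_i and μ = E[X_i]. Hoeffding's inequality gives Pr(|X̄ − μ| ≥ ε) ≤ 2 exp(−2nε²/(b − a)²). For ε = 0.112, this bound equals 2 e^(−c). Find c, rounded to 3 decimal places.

c = 2nε²/(b − a)² = 2·1376·0.112² / 1² = 34.5211.

34.521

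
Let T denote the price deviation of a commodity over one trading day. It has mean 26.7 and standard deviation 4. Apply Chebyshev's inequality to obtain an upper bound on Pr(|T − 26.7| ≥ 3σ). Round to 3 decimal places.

Chebyshev: Pr(|T − μ| ≥ t) ≤ Var(T)/t².
Var(T) = σ² = 4² = 16.
t = 3·4 = 12.
Bound = 16 / 144 = 0.1111.

0.111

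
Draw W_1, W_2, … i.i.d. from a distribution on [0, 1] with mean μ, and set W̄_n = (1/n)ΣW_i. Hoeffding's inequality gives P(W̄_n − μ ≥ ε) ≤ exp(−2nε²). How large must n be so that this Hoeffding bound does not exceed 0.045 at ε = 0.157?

Require exp(−2nε²) ≤ 0.045, i.e. 2nε² ≥ ln(1/0.045) = 3.101093.
So n ≥ 3.101093 / (2·0.157²) = 62.905.
The smallest integer n is 63.

63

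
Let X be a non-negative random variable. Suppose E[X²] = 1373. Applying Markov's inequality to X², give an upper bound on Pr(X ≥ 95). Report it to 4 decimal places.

0.1521

Since X ≥ 0, the event {X ≥ 95} is the same as {X² ≥ 9025}.
Markov's inequality applied to X² gives Pr(X² ≥ 9025) ≤ E[X²]/9025 = 1373/9025 = 0.1521.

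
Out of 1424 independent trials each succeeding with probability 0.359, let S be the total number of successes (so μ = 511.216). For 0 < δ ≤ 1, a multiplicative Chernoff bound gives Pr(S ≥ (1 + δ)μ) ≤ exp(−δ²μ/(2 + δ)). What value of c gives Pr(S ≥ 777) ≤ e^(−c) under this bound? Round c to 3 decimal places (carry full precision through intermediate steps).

Write 777 = (1 + δ)μ, so δ = 777/511.216 − 1 = 0.5199055…
Then the exponent is δ²μ/(2 + δ) = (777 − μ)² / (μ·(2 + δ)) = 54.836405.

54.836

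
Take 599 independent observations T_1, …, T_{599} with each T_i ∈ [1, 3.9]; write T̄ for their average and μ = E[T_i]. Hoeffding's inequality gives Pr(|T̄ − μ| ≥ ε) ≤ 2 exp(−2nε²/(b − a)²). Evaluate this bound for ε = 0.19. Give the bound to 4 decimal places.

0.0117

Exponent: 2nε²/(b − a)² = 2·599·0.19² / 2.9² = 5.14243.
Bound = 2·exp(−5.14243) = 0.01169.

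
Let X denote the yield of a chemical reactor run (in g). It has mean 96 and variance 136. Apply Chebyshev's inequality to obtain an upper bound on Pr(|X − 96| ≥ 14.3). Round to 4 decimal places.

Chebyshev: Pr(|X − μ| ≥ t) ≤ Var(X)/t².
Bound = 136 / 204.49 = 0.6651.

0.6651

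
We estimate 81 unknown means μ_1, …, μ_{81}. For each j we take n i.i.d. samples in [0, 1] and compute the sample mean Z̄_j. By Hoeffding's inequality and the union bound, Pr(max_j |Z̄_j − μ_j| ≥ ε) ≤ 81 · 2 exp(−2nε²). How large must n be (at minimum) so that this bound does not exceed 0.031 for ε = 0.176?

Need 2·81·exp(−2nε²) ≤ 0.031, i.e. exp(−2nε²) ≤ 0.031/162.
So 2nε² ≥ ln(162/0.031) = 8.561364.
Hence n ≥ 8.561364/(2·0.176²) = 138.194.
The smallest integer n is 139.

139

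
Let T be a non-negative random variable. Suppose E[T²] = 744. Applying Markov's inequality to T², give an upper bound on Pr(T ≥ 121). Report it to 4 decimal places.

0.0508

Since T ≥ 0, the event {T ≥ 121} is the same as {T² ≥ 14641}.
Markov's inequality applied to T² gives Pr(T² ≥ 14641) ≤ E[T²]/14641 = 744/14641 = 0.0508.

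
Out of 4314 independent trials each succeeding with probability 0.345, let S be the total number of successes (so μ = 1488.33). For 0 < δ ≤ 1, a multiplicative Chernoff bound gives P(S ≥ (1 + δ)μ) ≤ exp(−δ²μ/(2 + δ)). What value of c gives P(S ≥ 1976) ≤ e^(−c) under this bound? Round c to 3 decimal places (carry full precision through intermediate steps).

Write 1976 = (1 + δ)μ, so δ = 1976/1488.33 − 1 = 0.3276625…
Then the exponent is δ²μ/(2 + δ) = (1976 − μ)² / (μ·(2 + δ)) = 68.648780.

68.649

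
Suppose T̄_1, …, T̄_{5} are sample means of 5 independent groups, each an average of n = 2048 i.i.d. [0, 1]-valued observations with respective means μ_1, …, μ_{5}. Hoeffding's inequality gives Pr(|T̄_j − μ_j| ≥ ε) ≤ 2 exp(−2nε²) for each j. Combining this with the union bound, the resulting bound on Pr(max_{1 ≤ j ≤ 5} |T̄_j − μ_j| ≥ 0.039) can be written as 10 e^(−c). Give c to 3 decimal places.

Union bound over the 5 events: Pr(max_{1 ≤ j ≤ 5} |T̄_j − μ_j| ≥ 0.039) ≤ 5·2·exp(−2nε²) = 10 exp(−2·2048·0.039²).
So c = 2·2048·0.039² = 6.2300.

6.230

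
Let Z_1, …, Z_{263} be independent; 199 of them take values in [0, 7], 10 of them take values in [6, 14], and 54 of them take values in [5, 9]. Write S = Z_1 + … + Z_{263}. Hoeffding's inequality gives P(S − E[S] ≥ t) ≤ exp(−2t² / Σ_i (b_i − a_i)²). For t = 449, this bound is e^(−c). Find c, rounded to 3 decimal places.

35.824

Σ(b_i − a_i)² = 199·7² + 10·8² + 54·4² = 11255.
c = 2t² / 11255 = 2·449² / 11255 = 35.8243.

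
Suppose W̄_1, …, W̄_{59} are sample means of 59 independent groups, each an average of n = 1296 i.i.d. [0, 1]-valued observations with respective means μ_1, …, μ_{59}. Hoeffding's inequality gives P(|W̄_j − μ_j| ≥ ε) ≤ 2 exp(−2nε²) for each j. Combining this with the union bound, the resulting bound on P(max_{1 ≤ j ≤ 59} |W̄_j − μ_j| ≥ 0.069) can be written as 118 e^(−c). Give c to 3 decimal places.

12.341

Union bound over the 59 events: P(max_{1 ≤ j ≤ 59} |W̄_j − μ_j| ≥ 0.069) ≤ 59·2·exp(−2nε²) = 118 exp(−2·1296·0.069²).
So c = 2·1296·0.069² = 12.3405.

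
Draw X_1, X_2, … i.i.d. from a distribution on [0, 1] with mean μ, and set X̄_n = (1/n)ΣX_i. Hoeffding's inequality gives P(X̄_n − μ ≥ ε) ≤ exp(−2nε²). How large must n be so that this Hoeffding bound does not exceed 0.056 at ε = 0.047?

Require exp(−2nε²) ≤ 0.056, i.e. 2nε² ≥ ln(1/0.056) = 2.882404.
So n ≥ 2.882404 / (2·0.047²) = 652.423.
The smallest integer n is 653.

653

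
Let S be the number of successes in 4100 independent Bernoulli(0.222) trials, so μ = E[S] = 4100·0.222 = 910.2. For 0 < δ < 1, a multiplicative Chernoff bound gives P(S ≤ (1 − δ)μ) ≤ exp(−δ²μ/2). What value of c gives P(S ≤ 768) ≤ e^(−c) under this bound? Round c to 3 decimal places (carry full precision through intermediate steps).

11.108

Write 768 = (1 − δ)μ, so δ = 1 − 768/910.2 = 0.1562294…
Then the exponent is δ²μ/2 = (μ − 768)²/(2μ) = 11.107910.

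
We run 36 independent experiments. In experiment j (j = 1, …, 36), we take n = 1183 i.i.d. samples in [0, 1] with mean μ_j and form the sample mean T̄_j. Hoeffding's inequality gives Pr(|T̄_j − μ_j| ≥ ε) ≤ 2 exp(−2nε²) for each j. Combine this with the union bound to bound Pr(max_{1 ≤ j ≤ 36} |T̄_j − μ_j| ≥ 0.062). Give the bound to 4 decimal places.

0.0081

Per-experiment Hoeffding bound: 2·exp(−2·1183·0.062²) = 2·exp(−9.09490) = 0.00022447.
Union bound over 36 events: 36·0.00022447 = 0.00808.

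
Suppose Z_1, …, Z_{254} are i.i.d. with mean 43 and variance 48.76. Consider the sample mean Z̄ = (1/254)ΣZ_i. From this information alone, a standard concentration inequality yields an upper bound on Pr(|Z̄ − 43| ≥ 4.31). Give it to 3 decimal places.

0.010

With mean and variance of each term known, Chebyshev's inequality bounds the deviation of the sum (or sample mean).
Var(Z̄) = Var(Z_i)/n = 48.76/254 = 0.19197.
Chebyshev: Pr(|Z̄ − 43| ≥ 4.31) ≤ Var(Z̄)/(4.31)² = 48.76/(254·4.31²) = 0.0103.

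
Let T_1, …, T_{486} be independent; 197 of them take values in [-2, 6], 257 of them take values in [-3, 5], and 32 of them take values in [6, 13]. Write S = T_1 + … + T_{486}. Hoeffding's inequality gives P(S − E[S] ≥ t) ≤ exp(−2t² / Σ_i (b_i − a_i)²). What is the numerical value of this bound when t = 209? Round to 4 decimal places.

Σ(b_i − a_i)² = 197·8² + 257·8² + 32·7² = 30624.
Exponent = 2·209² / 30624 = 2.85273.
Bound = exp(−2.85273) = 0.05769.

0.0577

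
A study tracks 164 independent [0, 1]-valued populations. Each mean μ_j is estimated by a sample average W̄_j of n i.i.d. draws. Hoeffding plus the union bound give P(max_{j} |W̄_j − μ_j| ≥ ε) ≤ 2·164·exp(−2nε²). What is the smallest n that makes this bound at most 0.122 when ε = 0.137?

Need 2·164·exp(−2nε²) ≤ 0.122, i.e. exp(−2nε²) ≤ 0.122/328.
So 2nε² ≥ ln(328/0.122) = 7.896748.
Hence n ≥ 7.896748/(2·0.137²) = 210.367.
The smallest integer n is 211.

211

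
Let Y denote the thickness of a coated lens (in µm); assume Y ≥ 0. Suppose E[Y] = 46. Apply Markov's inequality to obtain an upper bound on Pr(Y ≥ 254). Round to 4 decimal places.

0.1811

Markov's inequality: for a non-negative random variable, Pr(Y ≥ a) ≤ E[Y]/a.
Here E[Y] = 46 and a = 254, so the bound is 46/254 = 0.1811.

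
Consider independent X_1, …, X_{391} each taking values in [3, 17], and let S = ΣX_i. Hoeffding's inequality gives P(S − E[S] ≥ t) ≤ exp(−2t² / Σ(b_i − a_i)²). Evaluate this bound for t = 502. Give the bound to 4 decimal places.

Σ(b_i − a_i)² = 391·(14)² = 76636.
Exponent = 2·502²/76636 = 6.5766.
Bound = exp(−6.5766) = 0.00139.

0.0014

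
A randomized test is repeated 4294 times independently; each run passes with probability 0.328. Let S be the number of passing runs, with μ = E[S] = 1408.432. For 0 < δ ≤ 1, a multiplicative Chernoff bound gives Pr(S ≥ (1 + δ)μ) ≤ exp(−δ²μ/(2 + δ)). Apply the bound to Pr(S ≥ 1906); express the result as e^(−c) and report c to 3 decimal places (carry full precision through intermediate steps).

Write 1906 = (1 + δ)μ, so δ = 1906/1408.432 − 1 = 0.353278…
Then the exponent is δ²μ/(2 + δ) = (1906 − μ)² / (μ·(2 + δ)) = 74.695729.

74.696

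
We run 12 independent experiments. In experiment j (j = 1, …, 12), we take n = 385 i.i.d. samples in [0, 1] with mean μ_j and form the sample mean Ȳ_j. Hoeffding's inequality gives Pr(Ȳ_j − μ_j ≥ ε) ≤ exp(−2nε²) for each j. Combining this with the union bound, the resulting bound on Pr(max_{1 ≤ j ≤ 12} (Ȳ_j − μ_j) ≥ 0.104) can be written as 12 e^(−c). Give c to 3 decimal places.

8.328

Union bound over the 12 events: Pr(max_{1 ≤ j ≤ 12} (Ȳ_j − μ_j) ≥ 0.104) ≤ 12·exp(−2nε²) = 12 exp(−2·385·0.104²).
So c = 2·385·0.104² = 8.3283.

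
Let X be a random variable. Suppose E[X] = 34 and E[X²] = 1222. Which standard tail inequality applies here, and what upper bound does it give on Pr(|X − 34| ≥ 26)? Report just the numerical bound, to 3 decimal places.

The first two moments determine the variance, so Chebyshev's inequality is the sharpest standard bound available.
Var(X) = E[X²] − (E[X])² = 1222 − 1156 = 66.
Chebyshev's inequality: Pr(|X − μ| ≥ t) ≤ Var(X)/t² = 66/676 = 0.0976.

0.098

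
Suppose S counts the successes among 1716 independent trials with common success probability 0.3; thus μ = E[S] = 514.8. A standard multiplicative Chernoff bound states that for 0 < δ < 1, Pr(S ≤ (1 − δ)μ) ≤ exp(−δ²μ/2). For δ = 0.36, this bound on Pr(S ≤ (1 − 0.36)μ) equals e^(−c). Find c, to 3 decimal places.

c = δ²μ/2 = 0.36²·514.8/2 = 33.3590.

33.359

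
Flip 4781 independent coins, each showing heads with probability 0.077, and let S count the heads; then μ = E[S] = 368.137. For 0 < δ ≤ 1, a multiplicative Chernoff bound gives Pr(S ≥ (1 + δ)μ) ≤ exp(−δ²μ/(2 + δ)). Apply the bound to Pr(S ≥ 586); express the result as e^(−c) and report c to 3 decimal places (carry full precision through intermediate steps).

49.746

Write 586 = (1 + δ)μ, so δ = 586/368.137 − 1 = 0.5917987…
Then the exponent is δ²μ/(2 + δ) = (586 − μ)² / (μ·(2 + δ)) = 49.745777.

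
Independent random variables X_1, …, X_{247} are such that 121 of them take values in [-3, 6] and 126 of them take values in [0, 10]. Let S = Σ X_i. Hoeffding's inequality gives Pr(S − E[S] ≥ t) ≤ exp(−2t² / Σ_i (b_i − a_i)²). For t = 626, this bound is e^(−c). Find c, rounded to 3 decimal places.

Σ(b_i − a_i)² = 121·9² + 126·10² = 22401.
c = 2t² / 22401 = 2·626² / 22401 = 34.9874.

34.987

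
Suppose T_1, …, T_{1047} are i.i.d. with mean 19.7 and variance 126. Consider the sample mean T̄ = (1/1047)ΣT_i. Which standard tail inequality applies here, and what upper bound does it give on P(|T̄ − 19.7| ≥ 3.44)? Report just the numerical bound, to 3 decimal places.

With mean and variance of each term known, Chebyshev's inequality bounds the deviation of the sum (or sample mean).
Var(T̄) = Var(T_i)/n = 126/1047 = 0.12034.
Chebyshev: P(|T̄ − 19.7| ≥ 3.44) ≤ Var(T̄)/(3.44)² = 126/(1047·3.44²) = 0.0102.

0.010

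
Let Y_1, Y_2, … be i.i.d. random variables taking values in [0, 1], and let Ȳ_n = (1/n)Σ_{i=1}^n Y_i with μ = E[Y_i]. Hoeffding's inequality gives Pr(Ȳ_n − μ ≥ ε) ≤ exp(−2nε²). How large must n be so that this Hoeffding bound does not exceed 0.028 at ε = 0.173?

Require exp(−2nε²) ≤ 0.028, i.e. 2nε² ≥ ln(1/0.028) = 3.575551.
So n ≥ 3.575551 / (2·0.173²) = 59.734.
The smallest integer n is 60.

60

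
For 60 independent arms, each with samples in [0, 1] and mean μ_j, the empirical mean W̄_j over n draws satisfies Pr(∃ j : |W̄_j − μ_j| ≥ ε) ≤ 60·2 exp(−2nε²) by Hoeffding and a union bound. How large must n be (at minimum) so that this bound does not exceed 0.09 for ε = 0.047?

1629

Need 2·60·exp(−2nε²) ≤ 0.09, i.e. exp(−2nε²) ≤ 0.09/120.
So 2nε² ≥ ln(120/0.09) = 7.195437.
Hence n ≥ 7.195437/(2·0.047²) = 1628.664.
The smallest integer n is 1629.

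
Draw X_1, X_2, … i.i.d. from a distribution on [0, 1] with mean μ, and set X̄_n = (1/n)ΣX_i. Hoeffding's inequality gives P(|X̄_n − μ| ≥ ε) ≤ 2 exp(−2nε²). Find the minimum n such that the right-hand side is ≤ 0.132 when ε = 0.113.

107

Require 2·exp(−2nε²) ≤ 0.132, i.e. 2nε² ≥ ln(2/0.132) = 2.718101.
So n ≥ 2.718101 / (2·0.113²) = 106.434.
The smallest integer n is 107.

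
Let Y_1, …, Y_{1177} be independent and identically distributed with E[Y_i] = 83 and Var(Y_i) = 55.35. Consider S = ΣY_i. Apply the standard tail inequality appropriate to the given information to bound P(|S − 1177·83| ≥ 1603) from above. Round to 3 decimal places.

0.025

With mean and variance of each term known, Chebyshev's inequality bounds the deviation of the sum (or sample mean).
Var(S) = n·Var(Y_i) = 1177·55.35 = 65146.95.
Chebyshev: P(|S − 1177·83| ≥ 1603) ≤ Var(S)/1603² = 65146.95/2569609 = 0.0254.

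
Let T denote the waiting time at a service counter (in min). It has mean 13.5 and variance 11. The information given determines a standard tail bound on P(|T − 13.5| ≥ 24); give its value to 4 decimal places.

Mean and variance are known, so Chebyshev's inequality applies.
Chebyshev: P(|T − μ| ≥ t) ≤ Var(T)/t².
Bound = 11 / 576 = 0.0191.

0.0191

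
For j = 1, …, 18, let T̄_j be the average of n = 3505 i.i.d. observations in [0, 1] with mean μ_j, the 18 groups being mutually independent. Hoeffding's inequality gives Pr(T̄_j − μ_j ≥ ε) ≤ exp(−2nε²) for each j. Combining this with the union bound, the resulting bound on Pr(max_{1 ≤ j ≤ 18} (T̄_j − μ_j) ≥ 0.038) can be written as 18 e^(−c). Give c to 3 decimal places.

10.122

Union bound over the 18 events: Pr(max_{1 ≤ j ≤ 18} (T̄_j − μ_j) ≥ 0.038) ≤ 18·exp(−2nε²) = 18 exp(−2·3505·0.038²).
So c = 2·3505·0.038² = 10.1224.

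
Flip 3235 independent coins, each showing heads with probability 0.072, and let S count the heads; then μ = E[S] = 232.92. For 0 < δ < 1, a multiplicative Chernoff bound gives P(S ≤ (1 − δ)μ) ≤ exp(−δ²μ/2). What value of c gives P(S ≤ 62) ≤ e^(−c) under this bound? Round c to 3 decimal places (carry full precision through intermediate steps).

Write 62 = (1 − δ)μ, so δ = 1 − 62/232.92 = 0.7338142…
Then the exponent is δ²μ/2 = (μ − 62)²/(2μ) = 62.711760.

62.712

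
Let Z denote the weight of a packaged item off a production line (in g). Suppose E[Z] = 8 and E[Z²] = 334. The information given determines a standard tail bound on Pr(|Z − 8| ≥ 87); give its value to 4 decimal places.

The first two moments determine the variance, so Chebyshev's inequality is the sharpest standard bound available.
Var(Z) = E[Z²] − (E[Z])² = 334 − 64 = 270.
Chebyshev's inequality: Pr(|Z − μ| ≥ t) ≤ Var(Z)/t² = 270/7569 = 0.0357.

0.0357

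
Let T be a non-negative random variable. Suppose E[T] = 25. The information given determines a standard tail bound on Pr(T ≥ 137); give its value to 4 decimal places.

0.1825

Only the mean of a non-negative variable is known, so Markov's inequality is the applicable tail bound.
Markov's inequality: for a non-negative random variable, Pr(T ≥ a) ≤ E[T]/a.
Here E[T] = 25 and a = 137, so the bound is 25/137 = 0.1825.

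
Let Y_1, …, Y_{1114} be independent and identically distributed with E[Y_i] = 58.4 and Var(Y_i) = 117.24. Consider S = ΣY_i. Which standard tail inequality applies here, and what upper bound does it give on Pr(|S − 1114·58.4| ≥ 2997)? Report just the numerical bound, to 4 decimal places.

0.0145

With mean and variance of each term known, Chebyshev's inequality bounds the deviation of the sum (or sample mean).
Var(S) = n·Var(Y_i) = 1114·117.24 = 130605.36.
Chebyshev: Pr(|S − 1114·58.4| ≥ 2997) ≤ Var(S)/2997² = 130605.36/8982009 = 0.0145.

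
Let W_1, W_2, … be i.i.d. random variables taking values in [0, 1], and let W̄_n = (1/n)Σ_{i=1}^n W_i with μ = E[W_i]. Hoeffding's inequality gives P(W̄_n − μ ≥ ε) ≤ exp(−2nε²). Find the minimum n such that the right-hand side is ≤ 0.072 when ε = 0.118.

95

Require exp(−2nε²) ≤ 0.072, i.e. 2nε² ≥ ln(1/0.072) = 2.631089.
So n ≥ 2.631089 / (2·0.118²) = 94.480.
The smallest integer n is 95.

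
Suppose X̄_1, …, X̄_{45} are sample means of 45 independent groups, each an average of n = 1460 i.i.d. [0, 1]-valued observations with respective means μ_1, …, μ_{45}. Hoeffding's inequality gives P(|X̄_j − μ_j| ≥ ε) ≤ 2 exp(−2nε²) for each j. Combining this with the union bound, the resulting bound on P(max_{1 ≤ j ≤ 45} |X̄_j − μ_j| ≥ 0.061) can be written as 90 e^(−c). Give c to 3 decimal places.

Union bound over the 45 events: P(max_{1 ≤ j ≤ 45} |X̄_j − μ_j| ≥ 0.061) ≤ 45·2·exp(−2nε²) = 90 exp(−2·1460·0.061²).
So c = 2·1460·0.061² = 10.8653.

10.865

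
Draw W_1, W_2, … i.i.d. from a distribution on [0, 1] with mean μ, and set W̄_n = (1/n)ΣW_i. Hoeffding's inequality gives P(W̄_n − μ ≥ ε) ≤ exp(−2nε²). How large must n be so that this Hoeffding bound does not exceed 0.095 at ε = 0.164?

Require exp(−2nε²) ≤ 0.095, i.e. 2nε² ≥ ln(1/0.095) = 2.353878.
So n ≥ 2.353878 / (2·0.164²) = 43.759.
The smallest integer n is 44.

44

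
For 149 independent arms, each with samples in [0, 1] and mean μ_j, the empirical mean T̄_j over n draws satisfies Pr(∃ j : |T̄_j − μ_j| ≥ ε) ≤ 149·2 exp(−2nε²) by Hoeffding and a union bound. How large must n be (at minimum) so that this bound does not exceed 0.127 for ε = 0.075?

690

Need 2·149·exp(−2nε²) ≤ 0.127, i.e. exp(−2nε²) ≤ 0.127/298.
So 2nε² ≥ ln(298/0.127) = 7.760662.
Hence n ≥ 7.760662/(2·0.075²) = 689.837.
The smallest integer n is 690.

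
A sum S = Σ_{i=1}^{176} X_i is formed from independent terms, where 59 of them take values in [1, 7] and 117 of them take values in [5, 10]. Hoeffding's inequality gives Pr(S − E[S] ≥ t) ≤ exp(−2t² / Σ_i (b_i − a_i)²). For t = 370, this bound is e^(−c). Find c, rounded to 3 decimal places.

Σ(b_i − a_i)² = 59·6² + 117·5² = 5049.
c = 2t² / 5049 = 2·370² / 5049 = 54.2286.

54.229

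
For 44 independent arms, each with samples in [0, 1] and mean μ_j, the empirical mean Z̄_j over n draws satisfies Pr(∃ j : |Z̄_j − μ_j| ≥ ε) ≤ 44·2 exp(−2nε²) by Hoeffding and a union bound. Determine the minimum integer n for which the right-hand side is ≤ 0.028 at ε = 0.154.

Need 2·44·exp(−2nε²) ≤ 0.028, i.e. exp(−2nε²) ≤ 0.028/88.
So 2nε² ≥ ln(88/0.028) = 8.052888.
Hence n ≥ 8.052888/(2·0.154²) = 169.778.
The smallest integer n is 170.

170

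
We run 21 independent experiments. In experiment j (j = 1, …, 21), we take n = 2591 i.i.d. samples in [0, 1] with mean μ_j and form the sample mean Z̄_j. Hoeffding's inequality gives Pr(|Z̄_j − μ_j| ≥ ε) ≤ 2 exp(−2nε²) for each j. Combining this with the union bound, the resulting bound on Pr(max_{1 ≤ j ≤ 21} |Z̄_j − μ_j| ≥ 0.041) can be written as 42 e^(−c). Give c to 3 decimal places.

8.711

Union bound over the 21 events: Pr(max_{1 ≤ j ≤ 21} |Z̄_j − μ_j| ≥ 0.041) ≤ 21·2·exp(−2nε²) = 42 exp(−2·2591·0.041²).
So c = 2·2591·0.041² = 8.7109.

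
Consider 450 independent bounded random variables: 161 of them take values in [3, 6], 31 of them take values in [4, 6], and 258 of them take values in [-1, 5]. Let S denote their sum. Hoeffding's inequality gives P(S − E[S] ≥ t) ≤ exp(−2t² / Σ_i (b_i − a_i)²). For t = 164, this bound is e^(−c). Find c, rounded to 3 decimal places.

Σ(b_i − a_i)² = 161·3² + 31·2² + 258·6² = 10861.
c = 2t² / 10861 = 2·164² / 10861 = 4.9528.

4.953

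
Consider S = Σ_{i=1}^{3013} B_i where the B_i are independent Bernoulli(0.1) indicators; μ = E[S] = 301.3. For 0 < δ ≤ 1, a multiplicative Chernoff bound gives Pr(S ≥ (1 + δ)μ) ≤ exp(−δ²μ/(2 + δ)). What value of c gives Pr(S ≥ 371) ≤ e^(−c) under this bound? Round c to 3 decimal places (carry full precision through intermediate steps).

7.226

Write 371 = (1 + δ)μ, so δ = 371/301.3 − 1 = 0.2313309…
Then the exponent is δ²μ/(2 + δ) = (371 − μ)² / (μ·(2 + δ)) = 7.226075.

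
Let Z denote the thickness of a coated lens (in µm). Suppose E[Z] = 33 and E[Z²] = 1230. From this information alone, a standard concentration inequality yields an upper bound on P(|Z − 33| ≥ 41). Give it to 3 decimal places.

The first two moments determine the variance, so Chebyshev's inequality is the sharpest standard bound available.
Var(Z) = E[Z²] − (E[Z])² = 1230 − 1089 = 141.
Chebyshev's inequality: P(|Z − μ| ≥ t) ≤ Var(Z)/t² = 141/1681 = 0.0839.

0.084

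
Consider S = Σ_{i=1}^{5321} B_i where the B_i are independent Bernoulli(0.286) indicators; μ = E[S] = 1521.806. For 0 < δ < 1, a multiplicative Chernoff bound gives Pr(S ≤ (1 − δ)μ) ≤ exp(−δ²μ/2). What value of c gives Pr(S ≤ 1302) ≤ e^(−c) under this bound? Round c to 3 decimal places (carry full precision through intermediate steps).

15.874

Write 1302 = (1 − δ)μ, so δ = 1 − 1302/1521.806 = 0.1444376…
Then the exponent is δ²μ/2 = (μ − 1302)²/(2μ) = 15.874125.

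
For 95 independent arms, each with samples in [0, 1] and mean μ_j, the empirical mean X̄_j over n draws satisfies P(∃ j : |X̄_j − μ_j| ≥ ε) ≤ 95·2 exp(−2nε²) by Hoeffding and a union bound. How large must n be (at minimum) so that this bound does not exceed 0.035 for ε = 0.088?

Need 2·95·exp(−2nε²) ≤ 0.035, i.e. exp(−2nε²) ≤ 0.035/190.
So 2nε² ≥ ln(190/0.035) = 8.599431.
Hence n ≥ 8.599431/(2·0.088²) = 555.232.
The smallest integer n is 556.

556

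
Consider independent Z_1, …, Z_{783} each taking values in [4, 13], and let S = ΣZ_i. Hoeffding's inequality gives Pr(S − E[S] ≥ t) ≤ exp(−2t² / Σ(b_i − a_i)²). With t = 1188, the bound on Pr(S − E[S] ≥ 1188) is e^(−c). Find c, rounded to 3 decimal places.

44.506

Σ(b_i − a_i)² = 783·(9)² = 63423.
c = 2t²/63423 = 2·1188²/63423 = 44.5057.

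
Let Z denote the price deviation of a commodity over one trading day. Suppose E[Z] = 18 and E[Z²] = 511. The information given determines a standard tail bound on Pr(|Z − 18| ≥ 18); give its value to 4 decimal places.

The first two moments determine the variance, so Chebyshev's inequality is the sharpest standard bound available.
Var(Z) = E[Z²] − (E[Z])² = 511 − 324 = 187.
Chebyshev's inequality: Pr(|Z − μ| ≥ t) ≤ Var(Z)/t² = 187/324 = 0.5772.

0.5772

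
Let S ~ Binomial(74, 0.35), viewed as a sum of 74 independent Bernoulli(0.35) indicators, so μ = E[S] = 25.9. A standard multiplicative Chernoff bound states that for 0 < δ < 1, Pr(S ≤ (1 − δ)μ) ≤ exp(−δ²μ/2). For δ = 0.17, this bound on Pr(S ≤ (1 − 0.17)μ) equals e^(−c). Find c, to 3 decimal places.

c = δ²μ/2 = 0.17²·25.9/2 = 0.3743.

0.374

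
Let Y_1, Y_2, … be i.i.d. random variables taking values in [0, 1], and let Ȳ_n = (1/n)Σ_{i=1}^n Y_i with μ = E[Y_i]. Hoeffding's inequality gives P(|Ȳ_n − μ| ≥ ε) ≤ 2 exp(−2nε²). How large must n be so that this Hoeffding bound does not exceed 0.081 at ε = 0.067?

358

Require 2·exp(−2nε²) ≤ 0.081, i.e. 2nε² ≥ ln(2/0.081) = 3.206453.
So n ≥ 3.206453 / (2·0.067²) = 357.146.
The smallest integer n is 358.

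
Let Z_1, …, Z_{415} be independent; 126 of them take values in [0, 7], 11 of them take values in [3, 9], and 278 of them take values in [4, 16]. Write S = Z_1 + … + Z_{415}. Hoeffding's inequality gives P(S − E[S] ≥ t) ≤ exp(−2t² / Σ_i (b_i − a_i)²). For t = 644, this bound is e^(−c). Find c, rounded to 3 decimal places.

17.799

Σ(b_i − a_i)² = 126·7² + 11·6² + 278·12² = 46602.
c = 2t² / 46602 = 2·644² / 46602 = 17.7991.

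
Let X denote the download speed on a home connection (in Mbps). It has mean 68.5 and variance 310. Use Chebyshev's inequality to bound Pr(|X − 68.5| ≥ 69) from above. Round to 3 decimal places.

0.065

Chebyshev: Pr(|X − μ| ≥ t) ≤ Var(X)/t².
Bound = 310 / 4761 = 0.0651.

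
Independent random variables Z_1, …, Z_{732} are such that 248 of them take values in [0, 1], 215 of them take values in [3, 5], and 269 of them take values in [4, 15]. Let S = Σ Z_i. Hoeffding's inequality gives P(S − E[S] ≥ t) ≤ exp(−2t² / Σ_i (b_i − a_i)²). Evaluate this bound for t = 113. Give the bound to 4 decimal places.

Σ(b_i − a_i)² = 248·1² + 215·2² + 269·11² = 33657.
Exponent = 2·113² / 33657 = 0.75877.
Bound = exp(−0.75877) = 0.46824.

0.4682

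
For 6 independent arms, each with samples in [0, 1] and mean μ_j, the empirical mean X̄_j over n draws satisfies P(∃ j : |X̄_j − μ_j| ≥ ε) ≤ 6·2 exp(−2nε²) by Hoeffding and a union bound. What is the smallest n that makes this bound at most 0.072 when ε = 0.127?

Need 2·6·exp(−2nε²) ≤ 0.072, i.e. exp(−2nε²) ≤ 0.072/12.
So 2nε² ≥ ln(12/0.072) = 5.115996.
Hence n ≥ 5.115996/(2·0.127²) = 158.596.
The smallest integer n is 159.

159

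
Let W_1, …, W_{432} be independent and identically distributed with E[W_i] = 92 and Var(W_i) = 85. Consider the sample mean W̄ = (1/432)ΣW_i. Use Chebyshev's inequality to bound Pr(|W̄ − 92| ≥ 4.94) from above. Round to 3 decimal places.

Var(W̄) = Var(W_i)/n = 85/432 = 0.19676.
Chebyshev: Pr(|W̄ − 92| ≥ 4.94) ≤ Var(W̄)/(4.94)² = 85/(432·4.94²) = 0.0081.

0.008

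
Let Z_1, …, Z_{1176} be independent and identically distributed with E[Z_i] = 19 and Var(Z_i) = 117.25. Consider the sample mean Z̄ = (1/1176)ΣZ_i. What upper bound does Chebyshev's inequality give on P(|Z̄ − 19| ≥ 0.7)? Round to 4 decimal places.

0.2035

Var(Z̄) = Var(Z_i)/n = 117.25/1176 = 0.099702.
Chebyshev: P(|Z̄ − 19| ≥ 0.7) ≤ Var(Z̄)/(0.7)² = 117.25/(1176·0.7²) = 0.2035.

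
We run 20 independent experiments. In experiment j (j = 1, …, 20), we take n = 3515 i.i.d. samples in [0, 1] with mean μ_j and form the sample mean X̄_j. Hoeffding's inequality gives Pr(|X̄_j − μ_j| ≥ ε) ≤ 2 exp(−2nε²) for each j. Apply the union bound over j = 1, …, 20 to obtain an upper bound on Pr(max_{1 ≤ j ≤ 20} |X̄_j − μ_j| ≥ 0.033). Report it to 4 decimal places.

Per-experiment Hoeffding bound: 2·exp(−2·3515·0.033²) = 2·exp(−7.65567) = 0.00094671.
Union bound over 20 events: 20·0.00094671 = 0.01893.

0.0189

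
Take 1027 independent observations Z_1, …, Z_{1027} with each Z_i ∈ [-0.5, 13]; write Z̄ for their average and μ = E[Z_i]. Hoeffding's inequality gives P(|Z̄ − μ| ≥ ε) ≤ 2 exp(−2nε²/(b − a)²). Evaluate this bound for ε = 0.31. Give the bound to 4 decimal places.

0.6771

Exponent: 2nε²/(b − a)² = 2·1027·0.31² / 13.5² = 1.08307.
Bound = 2·exp(−1.08307) = 0.67711.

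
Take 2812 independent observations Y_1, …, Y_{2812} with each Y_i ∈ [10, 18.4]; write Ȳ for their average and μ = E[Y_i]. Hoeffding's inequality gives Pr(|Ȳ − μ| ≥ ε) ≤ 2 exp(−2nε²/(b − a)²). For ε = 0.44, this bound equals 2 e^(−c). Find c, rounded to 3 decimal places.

c = 2nε²/(b − a)² = 2·2812·0.44² / 8.4² = 15.4309.

15.431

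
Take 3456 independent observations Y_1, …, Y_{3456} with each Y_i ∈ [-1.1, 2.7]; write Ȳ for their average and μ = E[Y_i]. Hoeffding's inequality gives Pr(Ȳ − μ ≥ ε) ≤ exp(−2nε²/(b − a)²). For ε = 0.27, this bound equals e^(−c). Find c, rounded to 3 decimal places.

34.895

c = 2nε²/(b − a)² = 2·3456·0.27² / 3.8² = 34.8951.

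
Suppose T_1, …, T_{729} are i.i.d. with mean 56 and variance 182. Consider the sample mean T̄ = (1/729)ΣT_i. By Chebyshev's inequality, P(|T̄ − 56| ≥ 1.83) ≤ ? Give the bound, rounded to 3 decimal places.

0.075

Var(T̄) = Var(T_i)/n = 182/729 = 0.24966.
Chebyshev: P(|T̄ − 56| ≥ 1.83) ≤ Var(T̄)/(1.83)² = 182/(729·1.83²) = 0.0745.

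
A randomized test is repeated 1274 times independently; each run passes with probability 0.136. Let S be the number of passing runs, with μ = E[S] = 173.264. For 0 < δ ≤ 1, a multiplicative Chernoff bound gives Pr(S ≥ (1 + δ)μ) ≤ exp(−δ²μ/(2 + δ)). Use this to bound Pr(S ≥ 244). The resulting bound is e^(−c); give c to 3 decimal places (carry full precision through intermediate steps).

Write 244 = (1 + δ)μ, so δ = 244/173.264 − 1 = 0.4082556…
Then the exponent is δ²μ/(2 + δ) = (244 − μ)² / (μ·(2 + δ)) = 11.991405.

11.991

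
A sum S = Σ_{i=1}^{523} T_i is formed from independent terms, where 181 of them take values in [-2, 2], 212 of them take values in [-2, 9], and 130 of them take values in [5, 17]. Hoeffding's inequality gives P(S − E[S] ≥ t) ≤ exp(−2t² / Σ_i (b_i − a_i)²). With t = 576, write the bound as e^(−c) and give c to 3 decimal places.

14.038

Σ(b_i − a_i)² = 181·4² + 212·11² + 130·12² = 47268.
c = 2t² / 47268 = 2·576² / 47268 = 14.0381.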